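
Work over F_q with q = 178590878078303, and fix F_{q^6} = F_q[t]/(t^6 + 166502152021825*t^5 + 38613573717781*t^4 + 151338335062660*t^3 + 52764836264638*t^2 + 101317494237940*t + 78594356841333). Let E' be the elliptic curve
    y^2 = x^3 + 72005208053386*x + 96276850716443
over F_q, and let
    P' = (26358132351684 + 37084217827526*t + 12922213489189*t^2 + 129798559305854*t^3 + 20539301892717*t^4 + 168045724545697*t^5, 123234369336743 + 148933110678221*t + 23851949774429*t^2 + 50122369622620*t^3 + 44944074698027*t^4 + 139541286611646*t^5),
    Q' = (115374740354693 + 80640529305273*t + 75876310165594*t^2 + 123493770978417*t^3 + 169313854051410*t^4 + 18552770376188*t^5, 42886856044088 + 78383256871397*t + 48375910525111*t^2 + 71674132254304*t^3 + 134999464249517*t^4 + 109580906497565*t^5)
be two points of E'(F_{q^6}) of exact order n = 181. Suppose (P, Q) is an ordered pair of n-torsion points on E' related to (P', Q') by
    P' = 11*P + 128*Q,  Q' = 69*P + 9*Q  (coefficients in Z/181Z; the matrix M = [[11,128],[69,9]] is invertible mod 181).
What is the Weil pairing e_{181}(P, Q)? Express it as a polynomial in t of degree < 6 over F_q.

The 181-Weil pairing on E[181] over F_{178590878078303} is alternating-bilinear: e_{181}(P',Q') = e_{181}(P,Q)^det(M).
So e_{181}(P,Q) = e_{181}(P',Q')^{4}, since 136*4 = 1 mod 181.
8-bit Miller (10110101) on E'/F_{178590878078303} with a'=72005208053386, b'=96276850716443: accumulate tangent/chord ratios at Q'+S and P'+S'.
Result: e(P',Q') = 125054340916139 + 51505488346036*t + 83664163489419*t^2 + 89035517870162*t^3 + 53443553354428*t^4 + 106664259668759*t^5.
(125054340916139 + 51505488346036*t + 83664163489419*t^2 + 89035517870162*t^3 + 53443553354428*t^4 + 106664259668759*t^5)^{4} mod (178590878078303,f) = 61692563857605 + 26983008886414*t + 28508610556532*t^2 + 14748716851389*t^3 + 176067833339675*t^4 + 72784248921241*t^5.

61692563857605 + 26983008886414*t + 28508610556532*t^2 + 14748716851389*t^3 + 176067833339675*t^4 + 72784248921241*t^5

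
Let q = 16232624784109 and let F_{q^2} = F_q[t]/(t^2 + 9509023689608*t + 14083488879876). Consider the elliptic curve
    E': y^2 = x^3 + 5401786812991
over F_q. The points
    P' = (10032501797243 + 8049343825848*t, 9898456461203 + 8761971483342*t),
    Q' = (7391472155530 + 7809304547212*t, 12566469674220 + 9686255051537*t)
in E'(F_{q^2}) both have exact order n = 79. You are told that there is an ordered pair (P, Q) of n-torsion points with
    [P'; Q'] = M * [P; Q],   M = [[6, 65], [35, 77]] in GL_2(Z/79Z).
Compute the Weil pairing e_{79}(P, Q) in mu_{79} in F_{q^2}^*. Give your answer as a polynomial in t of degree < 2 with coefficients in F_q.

Alternating bilinearity on E[79] (values in mu_{79} in F_{16232624784109^2}) gives e(P',Q') = e(P,Q)^det(M).
Inverting 4 mod 79: 20. Thus e_{79}(P,Q) = e(P',Q')^{20}.
Run Miller on y^2=x^3+5401786812991 over F_{16232624784109}: ladder 1001111 (7 bits); e = f_P(D_Q)/f_Q(D_P).
Result: e(P',Q') = 14614663987240 + 2167869914286*t.
(14614663987240 + 2167869914286*t)^{20} mod (16232624784109,f) = 8824294101204 + 12924192472631*t.

8824294101204 + 12924192472631*t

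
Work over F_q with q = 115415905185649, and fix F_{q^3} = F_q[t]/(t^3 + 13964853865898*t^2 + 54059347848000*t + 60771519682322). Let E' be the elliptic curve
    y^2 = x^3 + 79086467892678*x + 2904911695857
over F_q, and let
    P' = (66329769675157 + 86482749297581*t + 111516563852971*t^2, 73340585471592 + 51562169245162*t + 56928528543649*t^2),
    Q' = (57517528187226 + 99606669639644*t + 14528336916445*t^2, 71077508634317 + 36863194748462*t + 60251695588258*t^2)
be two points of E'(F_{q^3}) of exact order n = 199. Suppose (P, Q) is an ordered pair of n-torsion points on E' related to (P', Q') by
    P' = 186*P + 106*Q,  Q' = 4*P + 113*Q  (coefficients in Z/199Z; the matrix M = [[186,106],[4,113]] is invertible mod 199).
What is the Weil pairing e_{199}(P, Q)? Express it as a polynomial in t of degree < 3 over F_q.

The 199-Weil pairing on E[199] over F_{115415905185649} is alternating-bilinear: e_{199}(P',Q') = e_{199}(P,Q)^det(M).
So e_{199}(P,Q) = e_{199}(P',Q')^{119}, since 97*119 = 1 mod 199.
Miller loop for e_{199} over F_{115415905185649^3}: bits of 199 = 11000111; 7 double steps + 4 add steps, l/v at each.
The quotient is 65611328494128 + 91684619972403*t + 12491640707492*t^2.
Finally e_{199}(P,Q) = 113565499398157 + 6035699236046*t + 30187306130324*t^2.

113565499398157 + 6035699236046*t + 30187306130324*t^2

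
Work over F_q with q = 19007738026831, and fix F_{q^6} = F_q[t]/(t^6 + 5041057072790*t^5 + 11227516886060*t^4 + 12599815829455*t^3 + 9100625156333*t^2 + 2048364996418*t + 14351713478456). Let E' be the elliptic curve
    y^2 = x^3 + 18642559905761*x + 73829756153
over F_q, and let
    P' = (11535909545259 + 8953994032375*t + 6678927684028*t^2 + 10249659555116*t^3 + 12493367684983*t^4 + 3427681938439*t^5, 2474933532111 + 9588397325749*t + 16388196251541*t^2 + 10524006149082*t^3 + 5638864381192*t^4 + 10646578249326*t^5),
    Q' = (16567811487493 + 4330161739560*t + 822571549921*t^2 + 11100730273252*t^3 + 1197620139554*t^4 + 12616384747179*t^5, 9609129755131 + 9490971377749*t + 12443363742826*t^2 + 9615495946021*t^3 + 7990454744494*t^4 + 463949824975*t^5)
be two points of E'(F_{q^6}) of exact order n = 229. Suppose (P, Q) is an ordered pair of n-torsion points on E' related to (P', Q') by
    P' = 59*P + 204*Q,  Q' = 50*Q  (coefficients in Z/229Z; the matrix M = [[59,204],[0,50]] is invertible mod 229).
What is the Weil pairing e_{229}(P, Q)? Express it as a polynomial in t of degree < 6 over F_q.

5896229405076 + 8007929196020*t + 18721061673850*t^2 + 18243275623168*t^3 + 266497365327*t^4 + 6845004620063*t^5

Since e_{229}(P,P)=e_{229}(Q,Q)=1 and e_{229}(Q,P)=e_{229}(P,Q)^{-1}, expanding e_{229}(59*P + 204*Q,50*Q) leaves e(P,Q)^det(M).
So e_{229}(P,Q) = e_{229}(P',Q')^{212}, since 202*212 = 1 mod 229.
Build f_{229,P'} and f_{229,Q'} via the 8-bit ladder of 229=11100101_2; evaluate at shifted divisors; quotient in F_{19007738026831^6}.
So e_{229}(P',Q') = 2230572280403 + 15824577313552*t + 14091551716938*t^2 + 5882329141722*t^3 + 2727973827804*t^4 + 8082720320727*t^5.
Thus e_{229}(P,Q) = 5896229405076 + 8007929196020*t + 18721061673850*t^2 + 18243275623168*t^3 + 266497365327*t^4 + 6845004620063*t^5.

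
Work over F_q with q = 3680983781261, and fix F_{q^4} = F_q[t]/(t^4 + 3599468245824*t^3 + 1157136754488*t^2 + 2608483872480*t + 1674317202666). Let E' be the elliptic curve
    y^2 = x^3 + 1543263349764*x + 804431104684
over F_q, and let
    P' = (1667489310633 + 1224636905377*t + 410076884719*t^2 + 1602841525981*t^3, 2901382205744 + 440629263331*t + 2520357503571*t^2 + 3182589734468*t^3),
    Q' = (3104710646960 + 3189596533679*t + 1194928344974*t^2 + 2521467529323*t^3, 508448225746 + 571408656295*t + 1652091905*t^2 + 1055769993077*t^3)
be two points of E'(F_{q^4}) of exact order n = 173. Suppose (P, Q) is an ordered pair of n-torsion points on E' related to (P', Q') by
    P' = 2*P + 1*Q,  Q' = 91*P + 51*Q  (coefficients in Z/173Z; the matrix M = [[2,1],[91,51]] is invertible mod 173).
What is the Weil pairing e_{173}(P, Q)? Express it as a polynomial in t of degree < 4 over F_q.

e_{173} is bilinear + alternating on E[173], so e_{173}(2*P + 1*Q, 91*P + 51*Q) = e_{173}(P,Q)^(2*51-1*91).
Hence e(P,Q) = e(P',Q')^{63} where 63 = 11^{-1} mod 173.
n = 173 = (10101101)_2 (8 bits, wt 5); accumulate f_{173,P'}(Q'+S)/f_{173,P'}(S) along the 7-step ladder.
e_{173}(P',Q') = 951509027554 + 2798460896380*t + 3519186950856*t^2 + 3092820359488*t^3.
e_{173}(P,Q) = (951509027554 + 2798460896380*t + 3519186950856*t^2 + 3092820359488*t^3)^{63} = 9459897484 + 2333331659374*t + 2360747685909*t^2 + 1157215291613*t^3.

9459897484 + 2333331659374*t + 2360747685909*t^2 + 1157215291613*t^3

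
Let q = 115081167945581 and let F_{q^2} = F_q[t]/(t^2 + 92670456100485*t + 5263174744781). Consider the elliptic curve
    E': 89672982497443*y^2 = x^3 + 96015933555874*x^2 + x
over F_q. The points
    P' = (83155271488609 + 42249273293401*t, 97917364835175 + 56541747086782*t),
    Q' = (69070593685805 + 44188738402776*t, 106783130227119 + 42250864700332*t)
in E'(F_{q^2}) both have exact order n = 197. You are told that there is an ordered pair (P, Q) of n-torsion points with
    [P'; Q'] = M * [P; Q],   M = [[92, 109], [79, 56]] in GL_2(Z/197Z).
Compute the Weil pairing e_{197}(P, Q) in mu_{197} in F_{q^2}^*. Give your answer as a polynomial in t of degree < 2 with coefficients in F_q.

107008495976585 + 108714506868720*t

e_{197}(aP+bQ,cP+dQ) = e_{197}(P,Q)^(ad-bc); with (a,b,c,d)=(92,109,79,56) this gives the det-197 law.
Hence e(P,Q) = e(P',Q')^{77} where 77 = 87^{-1} mod 197.
(x,y)|->(1926334547981x+65136649166360,1926334547981y) sends E' to y^2=x^3+79070529109066*x+52759270053066.
Double-and-add over 11000101: 8-1 doublings, 4-1 additions; each step l_{T,T}/v_{2T} or l_{T,P'}/v at Q'+S for random S.
So e_{197}(P',Q') = 1965500285998 + 21998206592728*t.
Thus e_{197}(P,Q) = 107008495976585 + 108714506868720*t.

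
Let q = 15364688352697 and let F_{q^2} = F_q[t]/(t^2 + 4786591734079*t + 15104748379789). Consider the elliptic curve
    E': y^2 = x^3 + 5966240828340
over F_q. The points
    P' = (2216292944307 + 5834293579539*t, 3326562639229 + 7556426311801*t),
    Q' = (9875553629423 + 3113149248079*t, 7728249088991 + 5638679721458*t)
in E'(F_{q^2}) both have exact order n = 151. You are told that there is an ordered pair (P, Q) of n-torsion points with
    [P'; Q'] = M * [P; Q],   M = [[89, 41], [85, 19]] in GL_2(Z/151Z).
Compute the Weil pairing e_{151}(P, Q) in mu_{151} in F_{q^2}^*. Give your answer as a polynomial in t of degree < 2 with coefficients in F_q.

Alternating bilinearity on E[151] (values in mu_{151} in F_{15364688352697^2}) gives e(P',Q') = e(P,Q)^det(M).
det(M) mod 151 = 18; its inverse in (Z/151)^* is 42 (check: 18*42 mod 151 = 1).
8-bit Miller (10010111) on E'/F_{15364688352697} with a'=0, b'=5966240828340: accumulate tangent/chord ratios at Q'+S and P'+S'.
The quotient is 10745352252814 + 14362925490349*t.
Raise to 42: e(P,Q) = 5761664566165 + 568850898757*t in mu_{151}.

5761664566165 + 568850898757*t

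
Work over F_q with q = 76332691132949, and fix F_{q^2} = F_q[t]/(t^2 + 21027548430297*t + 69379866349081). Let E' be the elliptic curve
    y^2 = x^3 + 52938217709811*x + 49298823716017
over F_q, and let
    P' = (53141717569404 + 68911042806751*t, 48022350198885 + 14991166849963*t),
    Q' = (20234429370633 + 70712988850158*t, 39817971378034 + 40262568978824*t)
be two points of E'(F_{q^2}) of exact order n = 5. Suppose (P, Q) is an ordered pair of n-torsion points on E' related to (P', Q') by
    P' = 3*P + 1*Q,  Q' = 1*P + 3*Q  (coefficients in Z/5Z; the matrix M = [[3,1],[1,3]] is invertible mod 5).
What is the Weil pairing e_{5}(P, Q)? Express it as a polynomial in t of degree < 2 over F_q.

Under M = [[3,1],[1,3]] in GL_2(Z/5), e_{5}(P',Q') = e_{5}(P,Q)^(3*3-1*1 mod 5).
det(M) mod 5 = 3; its inverse in (Z/5)^* is 2 (check: 3*2 mod 5 = 1).
n = 5 = (101)_2 (3 bits, wt 2); accumulate f_{5,P'}(Q'+S)/f_{5,P'}(S) along the 2-step ladder.
Result: e(P',Q') = 51991227779285 + 47421351211255*t.
Hence e(P,Q) = 63899056674231 + 69120841111703*t in F_{76332691132949^2}^*.

63899056674231 + 69120841111703*t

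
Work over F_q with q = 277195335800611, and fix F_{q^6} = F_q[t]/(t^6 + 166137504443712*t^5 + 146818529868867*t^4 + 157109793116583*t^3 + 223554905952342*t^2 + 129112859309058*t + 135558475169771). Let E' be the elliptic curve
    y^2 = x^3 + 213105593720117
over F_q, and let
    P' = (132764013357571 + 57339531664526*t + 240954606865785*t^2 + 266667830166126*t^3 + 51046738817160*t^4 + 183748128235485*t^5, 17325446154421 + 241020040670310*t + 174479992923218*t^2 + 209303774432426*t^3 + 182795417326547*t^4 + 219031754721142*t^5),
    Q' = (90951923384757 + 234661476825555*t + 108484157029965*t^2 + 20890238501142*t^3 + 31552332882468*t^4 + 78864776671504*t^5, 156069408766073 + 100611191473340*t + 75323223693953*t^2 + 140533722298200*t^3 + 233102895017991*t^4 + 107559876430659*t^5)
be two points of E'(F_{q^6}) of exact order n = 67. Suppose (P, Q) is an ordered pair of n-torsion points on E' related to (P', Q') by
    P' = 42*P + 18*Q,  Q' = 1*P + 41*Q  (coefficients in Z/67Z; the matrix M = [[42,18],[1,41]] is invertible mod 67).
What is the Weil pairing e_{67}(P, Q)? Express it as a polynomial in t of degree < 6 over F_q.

54053627528097 + 181264077487928*t + 194255953586630*t^2 + 56292589323366*t^3 + 203167312458247*t^4 + 221012824529300*t^5

e_{67}(aP+bQ,cP+dQ) = e_{67}(P,Q)^(ad-bc); with (a,b,c,d)=(42,18,1,41) this gives the det-67 law.
42*41 - 18*1 = 1704; reduced mod 67: det = 29, inverse 37.
Build f_{67,P'} and f_{67,Q'} via the 7-bit ladder of 67=1000011_2; evaluate at shifted divisors; quotient in F_{277195335800611^6}.
So e_{67}(P',Q') = 113969346387026 + 6388233629750*t + 254021439761092*t^2 + 105278545507246*t^3 + 7028169666271*t^4 + 33610943334557*t^5.
Raise to 37: e(P,Q) = 54053627528097 + 181264077487928*t + 194255953586630*t^2 + 56292589323366*t^3 + 203167312458247*t^4 + 221012824529300*t^5 in mu_{67}.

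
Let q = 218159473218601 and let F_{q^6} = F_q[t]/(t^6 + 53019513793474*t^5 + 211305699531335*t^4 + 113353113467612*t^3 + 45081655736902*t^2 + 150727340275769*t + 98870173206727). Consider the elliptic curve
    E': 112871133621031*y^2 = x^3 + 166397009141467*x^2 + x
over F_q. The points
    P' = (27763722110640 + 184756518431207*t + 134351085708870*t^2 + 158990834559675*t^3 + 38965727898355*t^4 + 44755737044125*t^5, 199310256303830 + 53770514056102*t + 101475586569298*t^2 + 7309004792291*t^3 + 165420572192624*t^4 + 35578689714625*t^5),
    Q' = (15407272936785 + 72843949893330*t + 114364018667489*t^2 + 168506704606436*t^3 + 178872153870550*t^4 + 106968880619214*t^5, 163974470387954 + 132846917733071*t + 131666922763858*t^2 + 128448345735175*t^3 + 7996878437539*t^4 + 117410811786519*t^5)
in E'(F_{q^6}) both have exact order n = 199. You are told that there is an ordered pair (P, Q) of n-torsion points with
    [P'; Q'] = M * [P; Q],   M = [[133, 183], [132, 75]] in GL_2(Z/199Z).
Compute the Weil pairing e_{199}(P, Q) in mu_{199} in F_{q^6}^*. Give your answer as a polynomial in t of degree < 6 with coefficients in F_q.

Under M = [[133,183],[132,75]] in GL_2(Z/199), e_{199}(P',Q') = e_{199}(P,Q)^(133*75-183*132 mod 199).
So e_{199}(P,Q) = e_{199}(P',Q')^{88}, since 147*88 = 1 mod 199.
Undo Montgomery via alpha=89327308198847, beta=1499809074359: (a',b')=(193654334478903,10140468778925) over F_{218159473218601}.
Build f_{199,P'} and f_{199,Q'} via the 8-bit ladder of 199=11000111_2; evaluate at shifted divisors; quotient in F_{218159473218601^6}.
The quotient is 56440200841193 + 42099130184090*t + 44220664642326*t^2 + 105031552666325*t^3 + 164114970752339*t^4 + 41018041493034*t^5.
(56440200841193 + 42099130184090*t + 44220664642326*t^2 + 105031552666325*t^3 + 164114970752339*t^4 + 41018041493034*t^5)^{88} mod (218159473218601,f) = 49684389203892 + 105853977138921*t + 117341858211506*t^2 + 35295112022552*t^3 + 66766546522548*t^4 + 64013298693991*t^5.

49684389203892 + 105853977138921*t + 117341858211506*t^2 + 35295112022552*t^3 + 66766546522548*t^4 + 64013298693991*t^5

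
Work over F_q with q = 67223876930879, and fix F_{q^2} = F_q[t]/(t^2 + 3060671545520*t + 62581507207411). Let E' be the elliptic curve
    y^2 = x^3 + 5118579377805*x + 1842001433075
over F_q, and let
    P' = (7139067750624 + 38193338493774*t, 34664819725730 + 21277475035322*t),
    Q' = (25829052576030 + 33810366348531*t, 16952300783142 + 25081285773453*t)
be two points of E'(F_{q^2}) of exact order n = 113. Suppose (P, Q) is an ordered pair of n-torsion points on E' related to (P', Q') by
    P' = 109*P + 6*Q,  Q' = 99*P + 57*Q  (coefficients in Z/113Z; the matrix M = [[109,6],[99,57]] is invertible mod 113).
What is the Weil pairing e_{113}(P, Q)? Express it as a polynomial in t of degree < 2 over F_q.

The 113-Weil pairing on E[113] over F_{67223876930879} is alternating-bilinear: e_{113}(P',Q') = e_{113}(P,Q)^det(M).
det M = 109*57 - 6*99 = 5619 = 82 (mod 113); 82^{-1} = 51 (mod 113).
Double-and-add over 1110001: 7-1 doublings, 4-1 additions; each step l_{T,T}/v_{2T} or l_{T,P'}/v at Q'+S for random S.
So e_{113}(P',Q') = 40662052552699 + 65899791372589*t.
Finally e_{113}(P,Q) = 53323631459957 + 48586267101212*t.

53323631459957 + 48586267101212*t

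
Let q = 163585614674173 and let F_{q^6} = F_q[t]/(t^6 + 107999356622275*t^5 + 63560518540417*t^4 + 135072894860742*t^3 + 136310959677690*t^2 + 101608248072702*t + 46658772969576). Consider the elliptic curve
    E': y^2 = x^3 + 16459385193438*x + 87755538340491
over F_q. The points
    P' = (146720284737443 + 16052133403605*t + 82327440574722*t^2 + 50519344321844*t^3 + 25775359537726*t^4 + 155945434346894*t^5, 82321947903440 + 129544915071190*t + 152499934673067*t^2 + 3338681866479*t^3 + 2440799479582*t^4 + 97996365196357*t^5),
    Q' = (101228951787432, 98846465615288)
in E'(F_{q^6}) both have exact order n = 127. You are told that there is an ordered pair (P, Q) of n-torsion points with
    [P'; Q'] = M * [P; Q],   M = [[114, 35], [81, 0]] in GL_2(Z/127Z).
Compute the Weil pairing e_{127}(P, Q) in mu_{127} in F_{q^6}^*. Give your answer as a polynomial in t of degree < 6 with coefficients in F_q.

156154314153028 + 154946127339365*t + 123520767911196*t^2 + 151875948694104*t^3 + 126912085871953*t^4 + 52576420604435*t^5

Since e_{127}(P,P)=e_{127}(Q,Q)=1 and e_{127}(Q,P)=e_{127}(P,Q)^{-1}, expanding e_{127}(114*P + 35*Q,81*P) leaves e(P,Q)^det(M).
det M = 114*0 - 35*81 = -2835 = 86 (mod 127); 86^{-1} = 96 (mod 127).
n = 127 = (1111111)_2 (7 bits, wt 7); accumulate f_{127,P'}(Q'+S)/f_{127,P'}(S) along the 6-step ladder.
Result: e(P',Q') = 125432044882295 + 36373548458326*t + 93053070205742*t^2 + 7323216173576*t^3 + 57826199013908*t^4 + 87804852033153*t^5.
Raise to 96: e(P,Q) = 156154314153028 + 154946127339365*t + 123520767911196*t^2 + 151875948694104*t^3 + 126912085871953*t^4 + 52576420604435*t^5 in mu_{127}.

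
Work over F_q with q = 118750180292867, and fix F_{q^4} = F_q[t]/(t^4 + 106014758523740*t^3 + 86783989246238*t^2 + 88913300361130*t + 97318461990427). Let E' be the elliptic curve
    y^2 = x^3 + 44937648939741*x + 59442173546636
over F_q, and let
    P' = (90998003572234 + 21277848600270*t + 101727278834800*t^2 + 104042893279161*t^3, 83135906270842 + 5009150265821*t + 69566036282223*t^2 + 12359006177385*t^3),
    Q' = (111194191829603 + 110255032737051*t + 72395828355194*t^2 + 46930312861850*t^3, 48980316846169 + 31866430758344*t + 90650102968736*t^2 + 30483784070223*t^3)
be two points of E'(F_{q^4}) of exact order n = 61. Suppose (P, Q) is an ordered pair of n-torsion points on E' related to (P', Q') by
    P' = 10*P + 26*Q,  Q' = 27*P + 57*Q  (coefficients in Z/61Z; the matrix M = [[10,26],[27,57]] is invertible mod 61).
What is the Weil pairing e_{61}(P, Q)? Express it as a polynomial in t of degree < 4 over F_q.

86210073390203 + 24076049590227*t + 76129279537247*t^2 + 72914159780788*t^3

e_{61} is bilinear + alternating on E[61], so e_{61}(10*P + 26*Q, 27*P + 57*Q) = e_{61}(P,Q)^(10*57-26*27).
10*57 - 26*27 = -132; reduced mod 61: det = 51, inverse 6.
6-bit Miller (111101) on E'/F_{118750180292867} with a'=44937648939741, b'=59442173546636: accumulate tangent/chord ratios at Q'+S and P'+S'.
Miller gives e_{61}(P',Q') = 46163814577882 + 24953934916371*t + 113280123329903*t^2 + 115382893616931*t^3 in F_{118750180292867^4}.
Thus e_{61}(P,Q) = 86210073390203 + 24076049590227*t + 76129279537247*t^2 + 72914159780788*t^3.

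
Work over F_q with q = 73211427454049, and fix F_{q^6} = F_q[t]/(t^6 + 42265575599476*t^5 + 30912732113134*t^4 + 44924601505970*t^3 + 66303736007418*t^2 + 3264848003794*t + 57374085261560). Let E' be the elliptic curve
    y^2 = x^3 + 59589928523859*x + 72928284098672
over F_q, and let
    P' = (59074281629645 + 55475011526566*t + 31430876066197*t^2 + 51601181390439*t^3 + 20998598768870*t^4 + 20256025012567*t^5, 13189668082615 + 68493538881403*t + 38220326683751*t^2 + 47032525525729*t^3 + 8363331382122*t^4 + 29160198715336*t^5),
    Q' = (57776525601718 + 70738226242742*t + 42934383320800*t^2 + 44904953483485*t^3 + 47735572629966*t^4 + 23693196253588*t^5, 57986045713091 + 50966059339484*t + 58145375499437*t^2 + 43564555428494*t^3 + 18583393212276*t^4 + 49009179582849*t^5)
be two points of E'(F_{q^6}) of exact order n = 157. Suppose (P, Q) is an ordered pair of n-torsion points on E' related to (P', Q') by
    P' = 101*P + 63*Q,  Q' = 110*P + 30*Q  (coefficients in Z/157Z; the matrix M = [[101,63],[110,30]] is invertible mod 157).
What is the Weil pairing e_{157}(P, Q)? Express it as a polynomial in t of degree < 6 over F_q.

19842662705949 + 50760493755545*t + 13661693582840*t^2 + 34677992729430*t^3 + 57035918556782*t^4 + 27373507626943*t^5

Since e_{157}(P,P)=e_{157}(Q,Q)=1 and e_{157}(Q,P)=e_{157}(P,Q)^{-1}, expanding e_{157}(101*P + 63*Q,110*P + 30*Q) leaves e(P,Q)^det(M).
Inverting 25 mod 157: 44. Thus e_{157}(P,Q) = e(P',Q')^{44}.
8-bit Miller (10011101) on E'/F_{73211427454049} with a'=59589928523859, b'=72928284098672: accumulate tangent/chord ratios at Q'+S and P'+S'.
The quotient is 61165852201827 + 43401049369867*t + 34091615202206*t^2 + 68783787147933*t^3 + 12990725070864*t^4 + 67374126737689*t^5.
Finally e_{157}(P,Q) = 19842662705949 + 50760493755545*t + 13661693582840*t^2 + 34677992729430*t^3 + 57035918556782*t^4 + 27373507626943*t^5.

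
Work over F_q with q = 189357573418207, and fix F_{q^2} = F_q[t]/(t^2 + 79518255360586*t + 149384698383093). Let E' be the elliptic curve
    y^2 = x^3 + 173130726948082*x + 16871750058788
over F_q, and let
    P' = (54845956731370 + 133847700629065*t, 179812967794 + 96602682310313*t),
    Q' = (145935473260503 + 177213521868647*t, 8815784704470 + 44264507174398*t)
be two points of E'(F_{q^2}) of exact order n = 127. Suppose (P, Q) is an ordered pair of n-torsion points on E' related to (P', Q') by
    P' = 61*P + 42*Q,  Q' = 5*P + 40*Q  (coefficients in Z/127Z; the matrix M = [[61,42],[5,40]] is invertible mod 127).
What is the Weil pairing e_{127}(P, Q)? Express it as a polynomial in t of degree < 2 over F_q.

Since e_{127}(P,P)=e_{127}(Q,Q)=1 and e_{127}(Q,P)=e_{127}(P,Q)^{-1}, expanding e_{127}(61*P + 42*Q,5*P + 40*Q) leaves e(P,Q)^det(M).
61*40 - 42*5 = 2230; reduced mod 127: det = 71, inverse 34.
Double-and-add over 1111111: 7-1 doublings, 7-1 additions; each step l_{T,T}/v_{2T} or l_{T,P'}/v at Q'+S for random S.
f_P(D_Q)/f_Q(D_P) = 47638122316653 + 60827873947214*t.
Thus e_{127}(P,Q) = 17473029820404 + 128302907676475*t.

17473029820404 + 128302907676475*t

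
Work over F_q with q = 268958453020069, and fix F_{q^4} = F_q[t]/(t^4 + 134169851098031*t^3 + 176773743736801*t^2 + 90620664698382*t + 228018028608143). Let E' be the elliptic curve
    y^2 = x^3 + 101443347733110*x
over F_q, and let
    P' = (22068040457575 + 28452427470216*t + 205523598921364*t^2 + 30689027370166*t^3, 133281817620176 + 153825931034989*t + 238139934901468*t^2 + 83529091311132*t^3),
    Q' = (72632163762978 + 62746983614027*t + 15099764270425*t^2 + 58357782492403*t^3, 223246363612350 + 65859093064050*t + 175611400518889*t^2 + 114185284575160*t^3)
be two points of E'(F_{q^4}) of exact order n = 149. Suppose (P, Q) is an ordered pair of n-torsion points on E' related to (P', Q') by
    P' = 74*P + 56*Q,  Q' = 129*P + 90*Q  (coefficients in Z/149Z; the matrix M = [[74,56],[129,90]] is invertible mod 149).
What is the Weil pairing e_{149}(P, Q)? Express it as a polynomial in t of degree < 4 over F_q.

193576724551270 + 84652021860937*t + 50114151403065*t^2 + 153749473999802*t^3

Since e_{149}(P,P)=e_{149}(Q,Q)=1 and e_{149}(Q,P)=e_{149}(P,Q)^{-1}, expanding e_{149}(74*P + 56*Q,129*P + 90*Q) leaves e(P,Q)^det(M).
Inverting 32 mod 149: 14. Thus e_{149}(P,Q) = e(P',Q')^{14}.
Double-and-add over 10010101: 8-1 doublings, 4-1 additions; each step l_{T,T}/v_{2T} or l_{T,P'}/v at Q'+S for random S.
Miller gives e_{149}(P',Q') = 20125880052246 + 53404231567828*t + 18068155492983*t^2 + 234145135889429*t^3 in F_{268958453020069^4}.
Hence e(P,Q) = 193576724551270 + 84652021860937*t + 50114151403065*t^2 + 153749473999802*t^3 in F_{268958453020069^4}^*.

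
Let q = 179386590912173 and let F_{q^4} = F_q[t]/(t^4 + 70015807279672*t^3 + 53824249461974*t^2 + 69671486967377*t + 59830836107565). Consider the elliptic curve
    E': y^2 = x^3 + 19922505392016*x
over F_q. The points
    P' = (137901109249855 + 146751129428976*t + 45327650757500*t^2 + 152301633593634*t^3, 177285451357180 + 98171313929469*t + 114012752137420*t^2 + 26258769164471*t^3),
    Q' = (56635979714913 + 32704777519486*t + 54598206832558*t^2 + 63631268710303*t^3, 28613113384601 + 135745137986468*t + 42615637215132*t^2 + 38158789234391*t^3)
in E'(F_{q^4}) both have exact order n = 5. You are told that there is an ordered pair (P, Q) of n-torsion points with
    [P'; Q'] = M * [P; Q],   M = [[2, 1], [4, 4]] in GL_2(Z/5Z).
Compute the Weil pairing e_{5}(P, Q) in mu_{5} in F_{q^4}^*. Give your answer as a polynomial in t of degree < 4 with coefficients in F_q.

Under M = [[2,1],[4,4]] in GL_2(Z/5), e_{5}(P',Q') = e_{5}(P,Q)^(2*4-1*4 mod 5).
det(M) mod 5 = 4; its inverse in (Z/5)^* is 4 (check: 4*4 mod 5 = 1).
Build f_{5,P'} and f_{5,Q'} via the 3-bit ladder of 5=101_2; evaluate at shifted divisors; quotient in F_{179386590912173^4}.
Miller gives e_{5}(P',Q') = 54466188581573 + 52297089193773*t + 33391116404124*t^2 + 45752465515658*t^3 in F_{179386590912173^4}.
(54466188581573 + 52297089193773*t + 33391116404124*t^2 + 45752465515658*t^3)^{4} mod (179386590912173,f) = 19804217054463 + 165557219701101*t + 23926884048698*t^2 + 28404513202076*t^3.

19804217054463 + 165557219701101*t + 23926884048698*t^2 + 28404513202076*t^3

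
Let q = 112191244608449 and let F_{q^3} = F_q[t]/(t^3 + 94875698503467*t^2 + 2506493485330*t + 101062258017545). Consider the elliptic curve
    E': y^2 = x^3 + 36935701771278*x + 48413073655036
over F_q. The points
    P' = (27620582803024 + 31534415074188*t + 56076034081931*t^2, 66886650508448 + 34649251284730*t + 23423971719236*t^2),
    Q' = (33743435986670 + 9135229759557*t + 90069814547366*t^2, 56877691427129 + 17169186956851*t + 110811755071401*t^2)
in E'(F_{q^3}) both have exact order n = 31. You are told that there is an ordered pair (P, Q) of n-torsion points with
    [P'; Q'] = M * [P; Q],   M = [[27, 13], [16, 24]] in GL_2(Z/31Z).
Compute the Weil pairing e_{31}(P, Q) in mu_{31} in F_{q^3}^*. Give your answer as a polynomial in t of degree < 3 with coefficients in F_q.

33936271485298 + 67300165750551*t + 106282744550230*t^2

e_{31}(aP+bQ,cP+dQ) = e_{31}(P,Q)^(ad-bc); with (a,b,c,d)=(27,13,16,24) this gives the det-31 law.
Hence e(P,Q) = e(P',Q')^{26} where 26 = 6^{-1} mod 31.
Miller loop for e_{31} over F_{112191244608449^3}: bits of 31 = 11111; 4 double steps + 4 add steps, l/v at each.
Miller gives e_{31}(P',Q') = 36728643324651 + 73409404454331*t + 33952777246631*t^2 in F_{112191244608449^3}.
Thus e_{31}(P,Q) = 33936271485298 + 67300165750551*t + 106282744550230*t^2.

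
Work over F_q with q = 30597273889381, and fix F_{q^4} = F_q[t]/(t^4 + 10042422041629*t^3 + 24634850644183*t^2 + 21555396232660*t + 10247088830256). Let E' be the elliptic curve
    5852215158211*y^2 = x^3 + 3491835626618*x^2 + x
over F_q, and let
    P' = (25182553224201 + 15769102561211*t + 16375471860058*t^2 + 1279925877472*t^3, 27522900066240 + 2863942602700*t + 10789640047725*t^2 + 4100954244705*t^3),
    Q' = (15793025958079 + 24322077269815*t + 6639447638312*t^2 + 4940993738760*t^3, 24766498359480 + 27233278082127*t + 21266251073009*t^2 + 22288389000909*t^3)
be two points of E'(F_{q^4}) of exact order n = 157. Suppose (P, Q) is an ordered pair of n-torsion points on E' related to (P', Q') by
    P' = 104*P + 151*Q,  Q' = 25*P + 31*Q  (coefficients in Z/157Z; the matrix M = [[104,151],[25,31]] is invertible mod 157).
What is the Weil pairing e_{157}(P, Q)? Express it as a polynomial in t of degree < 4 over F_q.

e_{157}(aP+bQ,cP+dQ) = e_{157}(P,Q)^(ad-bc); with (a,b,c,d)=(104,151,25,31) this gives the det-157 law.
104*31 - 151*25 = -551; reduced mod 157: det = 77, inverse 104.
(x,y)|->(9954575516910x+14261479457271,9954575516910y) sends E' to y^2=x^3+7864224927578*x+346473455758.
Double-and-add over 10011101: 8-1 doublings, 5-1 additions; each step l_{T,T}/v_{2T} or l_{T,P'}/v at Q'+S for random S.
The quotient is 25830479279592 + 539795708338*t + 6730958682442*t^2 + 16127021429617*t^3.
Raise to 104: e(P,Q) = 29780135122638 + 20008908278731*t + 5602752837489*t^2 + 22283917960294*t^3 in mu_{157}.

29780135122638 + 20008908278731*t + 5602752837489*t^2 + 22283917960294*t^3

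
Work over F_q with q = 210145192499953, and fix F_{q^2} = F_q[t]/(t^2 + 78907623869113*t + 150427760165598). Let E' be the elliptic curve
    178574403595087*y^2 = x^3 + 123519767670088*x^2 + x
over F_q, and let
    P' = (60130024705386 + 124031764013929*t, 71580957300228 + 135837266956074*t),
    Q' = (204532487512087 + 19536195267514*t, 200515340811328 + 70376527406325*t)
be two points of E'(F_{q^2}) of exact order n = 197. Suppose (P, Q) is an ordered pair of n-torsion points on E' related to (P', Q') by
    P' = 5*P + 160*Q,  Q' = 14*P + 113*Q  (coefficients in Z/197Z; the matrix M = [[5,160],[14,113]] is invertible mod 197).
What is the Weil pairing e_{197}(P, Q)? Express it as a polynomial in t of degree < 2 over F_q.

154013650476243 + 166512263630790*t

Under M = [[5,160],[14,113]] in GL_2(Z/197), e_{197}(P',Q') = e_{197}(P,Q)^(5*113-160*14 mod 197).
5*113 - 160*14 = -1675; reduced mod 197: det = 98, inverse 195.
(x,y)|->(23395386773823x+51807653113159,23395386773823y) sends E' to y^2=x^3+161642891830261*x+37599317232892.
Run Miller on y^2=x^3+161642891830261*x+37599317232892 over F_{210145192499953}: ladder 11000101 (8 bits); e = f_P(D_Q)/f_Q(D_P).
So e_{197}(P',Q') = 34025039223694 + 65561789354322*t.
Finally e_{197}(P,Q) = 154013650476243 + 166512263630790*t.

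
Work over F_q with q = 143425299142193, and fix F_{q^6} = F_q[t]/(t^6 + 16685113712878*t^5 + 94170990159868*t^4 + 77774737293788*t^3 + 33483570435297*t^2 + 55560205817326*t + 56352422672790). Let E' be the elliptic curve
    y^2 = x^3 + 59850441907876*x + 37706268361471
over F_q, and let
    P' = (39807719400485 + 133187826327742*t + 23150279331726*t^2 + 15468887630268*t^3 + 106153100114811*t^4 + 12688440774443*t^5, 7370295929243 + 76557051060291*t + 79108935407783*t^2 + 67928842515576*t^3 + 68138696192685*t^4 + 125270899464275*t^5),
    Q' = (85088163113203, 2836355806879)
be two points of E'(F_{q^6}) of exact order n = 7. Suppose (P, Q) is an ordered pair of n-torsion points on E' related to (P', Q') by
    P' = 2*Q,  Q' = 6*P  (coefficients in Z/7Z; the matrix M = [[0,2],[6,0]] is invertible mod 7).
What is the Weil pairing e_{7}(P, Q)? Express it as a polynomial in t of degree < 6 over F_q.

Alternating bilinearity on E[7] (values in mu_{7} in F_{143425299142193^6}) gives e(P',Q') = e(P,Q)^det(M).
Hence e(P,Q) = e(P',Q')^{4} where 4 = 2^{-1} mod 7.
3-bit Miller (111) on E'/F_{143425299142193} with a'=59850441907876, b'=37706268361471: accumulate tangent/chord ratios at Q'+S and P'+S'.
Result: e(P',Q') = 11507166806738 + 107406554258056*t + 101399440773829*t^2 + 86418646005060*t^3 + 102731136797788*t^4 + 87545063780114*t^5.
e_{7}(P,Q) = (11507166806738 + 107406554258056*t + 101399440773829*t^2 + 86418646005060*t^3 + 102731136797788*t^4 + 87545063780114*t^5)^{4} = 90427557561575 + 111899335303795*t + 127898054905792*t^2 + 135098150909919*t^3 + 19539196723436*t^4 + 1619925947521*t^5.

90427557561575 + 111899335303795*t + 127898054905792*t^2 + 135098150909919*t^3 + 19539196723436*t^4 + 1619925947521*t^5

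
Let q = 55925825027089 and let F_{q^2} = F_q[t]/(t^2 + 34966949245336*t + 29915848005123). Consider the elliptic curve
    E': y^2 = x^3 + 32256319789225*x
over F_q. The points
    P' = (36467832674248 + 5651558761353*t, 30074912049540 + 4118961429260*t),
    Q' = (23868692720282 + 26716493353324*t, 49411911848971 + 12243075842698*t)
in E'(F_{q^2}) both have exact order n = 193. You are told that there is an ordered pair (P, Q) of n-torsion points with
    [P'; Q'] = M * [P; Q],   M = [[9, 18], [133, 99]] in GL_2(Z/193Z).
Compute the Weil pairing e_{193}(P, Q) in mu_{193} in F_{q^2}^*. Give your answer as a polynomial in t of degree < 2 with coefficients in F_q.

38179179267304 + 2343049560180*t

Under M = [[9,18],[133,99]] in GL_2(Z/193), e_{193}(P',Q') = e_{193}(P,Q)^(9*99-18*133 mod 193).
det M = 9*99 - 18*133 = -1503 = 41 (mod 193); 41^{-1} = 113 (mod 193).
Build f_{193,P'} and f_{193,Q'} via the 8-bit ladder of 193=11000001_2; evaluate at shifted divisors; quotient in F_{55925825027089^2}.
The quotient is 21988641503119 + 27616997149497*t.
Raise to 113: e(P,Q) = 38179179267304 + 2343049560180*t in mu_{193}.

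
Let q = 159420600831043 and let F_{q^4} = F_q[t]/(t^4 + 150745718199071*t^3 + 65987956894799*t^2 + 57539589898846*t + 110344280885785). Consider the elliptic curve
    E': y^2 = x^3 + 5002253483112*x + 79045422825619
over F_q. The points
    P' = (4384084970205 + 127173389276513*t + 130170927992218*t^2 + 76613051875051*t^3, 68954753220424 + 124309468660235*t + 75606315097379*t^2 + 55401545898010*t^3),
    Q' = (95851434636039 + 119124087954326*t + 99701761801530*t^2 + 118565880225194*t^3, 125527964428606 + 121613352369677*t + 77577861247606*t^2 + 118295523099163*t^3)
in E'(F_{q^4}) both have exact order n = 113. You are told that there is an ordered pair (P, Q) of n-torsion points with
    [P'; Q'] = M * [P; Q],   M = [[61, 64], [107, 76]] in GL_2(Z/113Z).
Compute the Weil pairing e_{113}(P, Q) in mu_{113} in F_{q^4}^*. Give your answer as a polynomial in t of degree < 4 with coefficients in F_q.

Since e_{113}(P,P)=e_{113}(Q,Q)=1 and e_{113}(Q,P)=e_{113}(P,Q)^{-1}, expanding e_{113}(61*P + 64*Q,107*P + 76*Q) leaves e(P,Q)^det(M).
Hence e(P,Q) = e(P',Q')^{73} where 73 = 48^{-1} mod 113.
7-bit Miller (1110001) on E'/F_{159420600831043} with a'=5002253483112, b'=79045422825619: accumulate tangent/chord ratios at Q'+S and P'+S'.
The quotient is 62645850796837 + 468815931039*t + 102299306882434*t^2 + 120356604564491*t^3.
Hence e(P,Q) = 106116498422580 + 72524165389702*t + 38526313109053*t^2 + 47487920303308*t^3 in F_{159420600831043^4}^*.

106116498422580 + 72524165389702*t + 38526313109053*t^2 + 47487920303308*t^3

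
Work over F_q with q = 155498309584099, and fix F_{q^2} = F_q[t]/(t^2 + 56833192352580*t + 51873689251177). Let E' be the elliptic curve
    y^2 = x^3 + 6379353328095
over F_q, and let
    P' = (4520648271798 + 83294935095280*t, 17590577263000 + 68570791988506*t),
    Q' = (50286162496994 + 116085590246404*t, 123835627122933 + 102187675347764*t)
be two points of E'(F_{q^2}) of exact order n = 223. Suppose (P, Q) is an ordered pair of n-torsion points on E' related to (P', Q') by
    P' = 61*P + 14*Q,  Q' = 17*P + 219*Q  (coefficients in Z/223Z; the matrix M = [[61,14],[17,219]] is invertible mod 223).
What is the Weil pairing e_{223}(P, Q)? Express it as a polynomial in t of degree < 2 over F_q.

Alternating bilinearity on E[223] (values in mu_{223} in F_{155498309584099^2}) gives e(P',Q') = e(P,Q)^det(M).
So e_{223}(P,Q) = e_{223}(P',Q')^{192}, since 187*192 = 1 mod 223.
Build f_{223,P'} and f_{223,Q'} via the 8-bit ladder of 223=11011111_2; evaluate at shifted divisors; quotient in F_{155498309584099^2}.
e_{223}(P',Q') = 29080069610533 + 84811793963202*t.
Hence e(P,Q) = 72402404766678 + 87146052709335*t in F_{155498309584099^2}^*.

72402404766678 + 87146052709335*t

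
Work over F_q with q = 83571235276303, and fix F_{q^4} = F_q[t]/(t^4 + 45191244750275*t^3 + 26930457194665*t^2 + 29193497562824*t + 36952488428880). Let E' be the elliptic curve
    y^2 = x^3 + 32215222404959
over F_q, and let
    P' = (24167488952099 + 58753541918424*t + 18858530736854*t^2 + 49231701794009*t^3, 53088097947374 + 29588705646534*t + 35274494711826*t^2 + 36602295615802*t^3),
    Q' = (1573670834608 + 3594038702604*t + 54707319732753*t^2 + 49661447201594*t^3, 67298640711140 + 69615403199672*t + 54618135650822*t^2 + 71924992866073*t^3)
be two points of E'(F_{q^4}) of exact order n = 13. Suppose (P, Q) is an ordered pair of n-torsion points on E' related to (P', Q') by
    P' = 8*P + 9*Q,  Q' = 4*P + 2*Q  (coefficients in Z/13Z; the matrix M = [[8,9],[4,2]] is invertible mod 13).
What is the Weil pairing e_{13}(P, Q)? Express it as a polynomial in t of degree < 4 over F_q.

44960558889594 + 50120757855799*t + 73727349181546*t^2 + 42030168639467*t^3

Alternating bilinearity on E[13] (values in mu_{13} in F_{83571235276303^4}) gives e(P',Q') = e(P,Q)^det(M).
8*2 - 9*4 = -20; reduced mod 13: det = 6, inverse 11.
Double-and-add over 1101: 4-1 doublings, 3-1 additions; each step l_{T,T}/v_{2T} or l_{T,P'}/v at Q'+S for random S.
Miller gives e_{13}(P',Q') = 15695376141109 + 51252695812561*t + 18201705150264*t^2 + 13692571410656*t^3 in F_{83571235276303^4}.
e_{13}(P,Q) = (15695376141109 + 51252695812561*t + 18201705150264*t^2 + 13692571410656*t^3)^{11} = 44960558889594 + 50120757855799*t + 73727349181546*t^2 + 42030168639467*t^3.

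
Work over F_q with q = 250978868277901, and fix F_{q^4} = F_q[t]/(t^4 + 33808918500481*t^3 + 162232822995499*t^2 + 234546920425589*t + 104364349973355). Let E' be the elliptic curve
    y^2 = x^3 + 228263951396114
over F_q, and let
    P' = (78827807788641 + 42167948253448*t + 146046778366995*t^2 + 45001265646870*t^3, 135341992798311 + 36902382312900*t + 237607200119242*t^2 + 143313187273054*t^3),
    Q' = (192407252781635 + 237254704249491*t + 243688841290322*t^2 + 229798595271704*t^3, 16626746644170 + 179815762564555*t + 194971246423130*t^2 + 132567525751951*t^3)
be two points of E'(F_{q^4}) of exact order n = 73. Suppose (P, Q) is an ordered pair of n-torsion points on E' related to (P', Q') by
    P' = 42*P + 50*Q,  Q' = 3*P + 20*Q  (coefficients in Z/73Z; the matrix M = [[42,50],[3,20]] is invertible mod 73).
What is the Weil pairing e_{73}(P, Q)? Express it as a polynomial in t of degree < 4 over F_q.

Alternating bilinearity on E[73] (values in mu_{73} in F_{250978868277901^4}) gives e(P',Q') = e(P,Q)^det(M).
det M = 42*20 - 50*3 = 690 = 33 (mod 73); 33^{-1} = 31 (mod 73).
Miller loop for e_{73} over F_{250978868277901^4}: bits of 73 = 1001001; 6 double steps + 2 add steps, l/v at each.
So e_{73}(P',Q') = 2379058645858 + 101427635529979*t + 233702735396544*t^2 + 71056136568692*t^3.
(2379058645858 + 101427635529979*t + 233702735396544*t^2 + 71056136568692*t^3)^{31} mod (250978868277901,f) = 58803076565687 + 168838130747900*t + 90646841412549*t^2 + 185691626227862*t^3.

58803076565687 + 168838130747900*t + 90646841412549*t^2 + 185691626227862*t^3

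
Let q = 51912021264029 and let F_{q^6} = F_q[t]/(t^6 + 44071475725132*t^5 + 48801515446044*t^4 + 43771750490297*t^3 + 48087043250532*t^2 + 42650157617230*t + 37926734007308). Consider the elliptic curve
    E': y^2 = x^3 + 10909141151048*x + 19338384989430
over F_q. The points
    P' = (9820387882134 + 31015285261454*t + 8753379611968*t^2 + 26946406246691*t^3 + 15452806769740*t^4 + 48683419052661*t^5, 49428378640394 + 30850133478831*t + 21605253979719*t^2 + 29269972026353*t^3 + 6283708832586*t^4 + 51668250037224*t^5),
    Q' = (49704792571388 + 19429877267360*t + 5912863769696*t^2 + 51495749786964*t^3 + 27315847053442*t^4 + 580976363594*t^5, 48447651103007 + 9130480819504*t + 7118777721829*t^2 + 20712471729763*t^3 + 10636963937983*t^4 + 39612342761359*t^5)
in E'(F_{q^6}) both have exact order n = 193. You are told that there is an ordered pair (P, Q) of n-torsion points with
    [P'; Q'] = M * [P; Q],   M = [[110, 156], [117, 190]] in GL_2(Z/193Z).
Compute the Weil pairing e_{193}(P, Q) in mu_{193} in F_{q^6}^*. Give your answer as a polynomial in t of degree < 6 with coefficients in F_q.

e_{193} is bilinear + alternating on E[193], so e_{193}(110*P + 156*Q, 117*P + 190*Q) = e_{193}(P,Q)^(110*190-156*117).
110*190 - 156*117 = 2648; reduced mod 193: det = 139, inverse 25.
Double-and-add over 11000001: 8-1 doublings, 3-1 additions; each step l_{T,T}/v_{2T} or l_{T,P'}/v at Q'+S for random S.
The quotient is 6058126782108 + 26307504474712*t + 41054309038849*t^2 + 28996053233324*t^3 + 17813444582951*t^4 + 44565868080716*t^5.
e_{193}(P,Q) = (6058126782108 + 26307504474712*t + 41054309038849*t^2 + 28996053233324*t^3 + 17813444582951*t^4 + 44565868080716*t^5)^{25} = 48673079999434 + 17846903087398*t + 7956376194557*t^2 + 12846750112076*t^3 + 11322149689282*t^4 + 17324450956622*t^5.

48673079999434 + 17846903087398*t + 7956376194557*t^2 + 12846750112076*t^3 + 11322149689282*t^4 + 17324450956622*t^5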